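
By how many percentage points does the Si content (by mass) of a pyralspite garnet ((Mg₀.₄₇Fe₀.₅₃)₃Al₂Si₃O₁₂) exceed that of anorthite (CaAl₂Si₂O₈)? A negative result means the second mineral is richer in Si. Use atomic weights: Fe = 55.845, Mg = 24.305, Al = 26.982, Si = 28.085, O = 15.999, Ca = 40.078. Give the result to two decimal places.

M((Mg₀.₄₇Fe₀.₅₃)₃Al₂Si₃O₁₂) = 453.271 g/mol, so wt% Si = 84.255/453.271 × 100 = 18.59%.
M(CaAl₂Si₂O₈) = 278.204 g/mol, so wt% Si = 56.170/278.204 × 100 = 20.19%.
18.59 − 20.19 = -1.60 pp.

-1.60 percentage points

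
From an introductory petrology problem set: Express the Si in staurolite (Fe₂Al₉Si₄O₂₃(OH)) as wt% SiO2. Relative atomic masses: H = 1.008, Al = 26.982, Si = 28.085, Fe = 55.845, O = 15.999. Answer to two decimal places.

Formula mass = 851.852 g/mol.
4 Si → 4.0000 mol SiO2 per formula unit; M(SiO2) = 60.083, so SiO2 mass = 240.332 g.
240.332/851.852 × 100 = 28.21 wt%.

28.21 wt%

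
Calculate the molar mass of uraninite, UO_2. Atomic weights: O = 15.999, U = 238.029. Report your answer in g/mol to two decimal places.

M = 1·238.029 + 2·15.999

270.03 g/mol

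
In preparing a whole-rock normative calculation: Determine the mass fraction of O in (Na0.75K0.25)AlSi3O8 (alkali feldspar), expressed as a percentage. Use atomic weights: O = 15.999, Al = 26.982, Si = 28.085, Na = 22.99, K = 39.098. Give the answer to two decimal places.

48.07 mass %

M((Na0.75K0.25)AlSi3O8) = 266.246 g/mol.
O contributes 8 × 15.999 = 127.992 g per mole.
127.992/266.246 = 0.4807 → 48.07%.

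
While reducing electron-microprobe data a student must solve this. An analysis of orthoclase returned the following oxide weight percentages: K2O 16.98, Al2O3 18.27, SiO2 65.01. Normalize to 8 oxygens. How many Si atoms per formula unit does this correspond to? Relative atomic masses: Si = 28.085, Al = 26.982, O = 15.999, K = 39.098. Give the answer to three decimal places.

K2O: 16.98/94.195 = 0.18026 mol → 0.36052 mol K, 0.18026 mol O.
Al2O3: 18.27/101.961 = 0.17919 mol → 0.35838 mol Al, 0.53757 mol O.
SiO2: 65.01/60.083 = 1.08200 mol → 1.08200 mol Si, 2.16400 mol O.
Total oxygen = 2.88183 mol. Normalization factor = 8/2.88183 = 2.77601.
Si per 8 O = 1.08200 × 2.77601 = 3.004.

3.004 Si apfu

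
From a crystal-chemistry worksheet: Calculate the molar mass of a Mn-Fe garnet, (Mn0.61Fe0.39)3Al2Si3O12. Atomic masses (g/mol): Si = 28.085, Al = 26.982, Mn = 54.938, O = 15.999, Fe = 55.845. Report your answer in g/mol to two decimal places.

496.08 g/mol

M = 1.83·54.938 + 1.17·55.845 + 2·26.982 + 3·28.085 + 12·15.999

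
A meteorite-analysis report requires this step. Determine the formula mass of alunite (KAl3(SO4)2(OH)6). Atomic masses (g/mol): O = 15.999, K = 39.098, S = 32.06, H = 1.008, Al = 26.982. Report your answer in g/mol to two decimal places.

K: 1 × 39.098 = 39.0980
Al: 3 × 26.982 = 80.9460
S: 2 × 32.06 = 64.1200
O: 14 × 15.999 = 223.9860
H: 6 × 1.008 = 6.0480
Summing the contributions gives the formula mass.

414.20 g/mol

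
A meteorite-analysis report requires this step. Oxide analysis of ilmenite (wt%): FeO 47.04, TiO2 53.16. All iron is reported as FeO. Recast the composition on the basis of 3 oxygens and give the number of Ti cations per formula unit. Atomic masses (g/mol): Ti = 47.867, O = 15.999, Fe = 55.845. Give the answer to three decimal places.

FeO: 47.04/71.844 = 0.65475 mol → 0.65475 mol Fe, 0.65475 mol O.
TiO2: 53.16/79.865 = 0.66562 mol → 0.66562 mol Ti, 1.33124 mol O.
Total oxygen = 1.98599 mol. Normalization factor = 3/1.98599 = 1.51058.
Ti per 3 O = 0.66562 × 1.51058 = 1.005.

1.005 Ti apfu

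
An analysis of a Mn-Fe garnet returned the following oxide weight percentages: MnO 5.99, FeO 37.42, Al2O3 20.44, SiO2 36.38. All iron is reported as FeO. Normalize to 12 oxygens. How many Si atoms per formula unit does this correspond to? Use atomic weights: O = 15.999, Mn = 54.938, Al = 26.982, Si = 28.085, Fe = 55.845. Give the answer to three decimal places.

5.99 wt% MnO ÷ 70.937 g/mol = 0.08444 mol, giving 0.08444 Mn and 0.08444 O.
37.42 wt% FeO ÷ 71.844 g/mol = 0.52085 mol, giving 0.52085 Fe and 0.52085 O.
20.44 wt% Al2O3 ÷ 101.961 g/mol = 0.20047 mol, giving 0.40094 Al and 0.60141 O.
36.38 wt% SiO2 ÷ 60.083 g/mol = 0.60550 mol, giving 0.60550 Si and 1.21100 O.
Oxygen sums to 2.41770; scaling by 12/2.41770 = 4.96339 puts the formula on 12 O.
Si: 0.60550 × 4.96339 = 3.005 atoms per formula unit.

3.005 Si apfu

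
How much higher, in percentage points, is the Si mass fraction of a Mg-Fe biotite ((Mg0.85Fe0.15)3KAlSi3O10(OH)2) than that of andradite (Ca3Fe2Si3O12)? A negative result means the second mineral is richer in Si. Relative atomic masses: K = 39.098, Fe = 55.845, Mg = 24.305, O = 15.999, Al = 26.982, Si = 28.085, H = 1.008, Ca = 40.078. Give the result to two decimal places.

First mineral: 84.255 g Si in 431.447 g formula = 19.53 wt% Si.
Second mineral: 84.255 g Si in 508.167 g formula = 16.58 wt% Si.
19.53% − 16.58% gives a difference of 2.95 percentage points.

2.95 percentage points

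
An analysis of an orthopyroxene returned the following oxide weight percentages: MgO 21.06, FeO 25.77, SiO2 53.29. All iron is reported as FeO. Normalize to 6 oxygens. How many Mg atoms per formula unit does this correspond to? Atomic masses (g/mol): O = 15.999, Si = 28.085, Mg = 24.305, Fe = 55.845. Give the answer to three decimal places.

1.181 Mg apfu

MgO: 21.06/40.304 = 0.52253 mol → 0.52253 mol Mg, 0.52253 mol O.
FeO: 25.77/71.844 = 0.35869 mol → 0.35869 mol Fe, 0.35869 mol O.
SiO2: 53.29/60.083 = 0.88694 mol → 0.88694 mol Si, 1.77388 mol O.
Total oxygen = 2.65510 mol. Normalization factor = 6/2.65510 = 2.25980.
Mg per 6 O = 0.52253 × 2.25980 = 1.181.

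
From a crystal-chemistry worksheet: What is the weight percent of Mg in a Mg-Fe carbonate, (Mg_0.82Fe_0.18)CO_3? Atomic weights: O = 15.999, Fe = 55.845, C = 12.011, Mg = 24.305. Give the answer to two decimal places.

22.15 wt%

M((Mg_0.82Fe_0.18)CO_3) = 89.990 g/mol.
Mg contributes 0.82 × 24.305 = 19.930 g per mole.
19.930/89.990 = 0.2215 → 22.15%.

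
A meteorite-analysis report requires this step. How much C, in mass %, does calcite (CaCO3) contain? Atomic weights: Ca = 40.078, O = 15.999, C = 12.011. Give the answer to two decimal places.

Formula mass = 1·40.078 + 1·12.011 + 3·15.999 = 100.086 g/mol, of which 12.011 g is C.
So C makes up 12.011/100.086 = 0.1200 of the mass, i.e. 12.00%.

12.00 mass %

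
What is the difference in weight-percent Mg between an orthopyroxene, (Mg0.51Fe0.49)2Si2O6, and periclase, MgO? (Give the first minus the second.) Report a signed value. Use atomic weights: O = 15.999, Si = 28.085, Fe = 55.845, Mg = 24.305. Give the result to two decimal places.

-49.60 percentage points

First mineral: 24.791 g Mg in 231.683 g formula = 10.70 wt% Mg.
Second mineral: 24.305 g Mg in 40.304 g formula = 60.30 wt% Mg.
10.70% − 60.30% gives a difference of -49.60 percentage points.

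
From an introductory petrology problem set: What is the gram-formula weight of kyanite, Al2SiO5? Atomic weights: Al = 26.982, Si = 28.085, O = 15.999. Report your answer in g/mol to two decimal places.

162.04 g/mol

Al: 2 × 26.982 = 53.9640
Si: 1 × 28.085 = 28.0850
O: 5 × 15.999 = 79.9950
Summing the contributions gives the formula mass.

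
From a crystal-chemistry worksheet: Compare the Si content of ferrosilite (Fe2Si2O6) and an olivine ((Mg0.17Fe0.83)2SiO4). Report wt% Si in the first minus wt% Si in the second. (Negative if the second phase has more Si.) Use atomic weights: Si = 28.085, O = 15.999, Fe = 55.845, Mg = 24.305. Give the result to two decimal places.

First mineral: 56.170 g Si in 263.854 g formula = 21.29 wt% Si.
Second mineral: 28.085 g Si in 193.047 g formula = 14.55 wt% Si.
21.29% − 14.55% gives a difference of 6.74 percentage points.

6.74 percentage points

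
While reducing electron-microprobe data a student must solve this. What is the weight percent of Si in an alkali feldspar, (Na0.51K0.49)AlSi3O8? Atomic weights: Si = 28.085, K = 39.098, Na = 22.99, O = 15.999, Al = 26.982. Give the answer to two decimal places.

Molar mass of (Na0.51K0.49)AlSi3O8: 0.51×22.99 + 0.49×39.098 + 1×26.982 + 3×28.085 + 8×15.999 = 270.112 g/mol.
Mass of Si per formula unit: 3 × 28.085 = 84.255 g.
Weight fraction Si = 84.255 / 270.112 = 0.3119.

31.19 mass %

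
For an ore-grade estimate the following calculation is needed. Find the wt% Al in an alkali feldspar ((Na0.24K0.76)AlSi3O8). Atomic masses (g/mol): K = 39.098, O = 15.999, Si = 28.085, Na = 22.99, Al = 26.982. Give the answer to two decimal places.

9.83 weight percent

Molar mass of (Na0.24K0.76)AlSi3O8: 0.24×22.99 + 0.76×39.098 + 1×26.982 + 3×28.085 + 8×15.999 = 274.461 g/mol.
Mass of Al per formula unit: 1 × 26.982 = 26.982 g.
Weight fraction Al = 26.982 / 274.461 = 0.0983.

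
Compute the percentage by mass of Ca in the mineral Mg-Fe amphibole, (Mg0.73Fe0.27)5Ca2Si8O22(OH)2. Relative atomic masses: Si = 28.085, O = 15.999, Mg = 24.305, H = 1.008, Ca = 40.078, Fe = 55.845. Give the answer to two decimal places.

Molar mass of (Mg0.73Fe0.27)5Ca2Si8O22(OH)2: 3.65*24.305 + 1.35*55.845 + 2*40.078 + 8*28.085 + 24*15.999 + 2*1.008 = 854.932 g/mol.
Mass of Ca per formula unit: 2 × 40.078 = 80.156 g.
Weight fraction Ca = 80.156 / 854.932 = 0.0938.

9.38 mass %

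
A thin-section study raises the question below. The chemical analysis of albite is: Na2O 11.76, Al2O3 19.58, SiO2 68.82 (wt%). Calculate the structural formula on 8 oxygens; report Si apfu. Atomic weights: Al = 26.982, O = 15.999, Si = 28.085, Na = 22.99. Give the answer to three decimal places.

2.998 Si apfu

Na2O: 11.76/61.979 = 0.18974 mol → 0.37948 mol Na, 0.18974 mol O.
Al2O3: 19.58/101.961 = 0.19203 mol → 0.38406 mol Al, 0.57609 mol O.
SiO2: 68.82/60.083 = 1.14542 mol → 1.14542 mol Si, 2.29084 mol O.
Total oxygen = 3.05667 mol. Normalization factor = 8/3.05667 = 2.61723.
Si per 8 O = 1.14542 × 2.61723 = 2.998.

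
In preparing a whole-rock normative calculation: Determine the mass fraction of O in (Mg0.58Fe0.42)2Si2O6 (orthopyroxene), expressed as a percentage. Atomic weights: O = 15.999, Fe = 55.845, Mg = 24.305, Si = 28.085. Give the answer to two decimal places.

Molar mass of (Mg0.58Fe0.42)2Si2O6: 1.16·24.305 + 0.84·55.845 + 2·28.085 + 6·15.999 = 227.268 g/mol.
Mass of O per formula unit: 6 × 15.999 = 95.994 g.
Weight fraction O = 95.994 / 227.268 = 0.4224.

42.24 wt%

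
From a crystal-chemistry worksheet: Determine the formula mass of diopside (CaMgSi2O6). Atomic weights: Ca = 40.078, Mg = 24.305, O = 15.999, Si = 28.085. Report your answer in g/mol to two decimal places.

216.55 g/mol

The formula mass is the sum 1*40.078 + 1*24.305 + 2*28.085 + 6*15.999.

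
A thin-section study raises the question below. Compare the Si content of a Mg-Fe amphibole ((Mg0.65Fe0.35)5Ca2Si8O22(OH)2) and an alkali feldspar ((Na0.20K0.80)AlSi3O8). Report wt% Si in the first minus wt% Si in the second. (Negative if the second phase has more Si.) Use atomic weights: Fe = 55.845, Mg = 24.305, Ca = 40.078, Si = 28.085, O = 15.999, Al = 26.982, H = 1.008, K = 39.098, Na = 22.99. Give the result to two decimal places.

-4.73 percentage points

Si in (Mg0.65Fe0.35)5Ca2Si8O22(OH)2: molar mass 867.548 g/mol; 8×28.085 = 224.680 g → 25.90 wt%.
Si in (Na0.20K0.80)AlSi3O8: molar mass 275.105 g/mol; 3×28.085 = 84.255 g → 30.63 wt%.
Difference = 25.90 − 30.63 = -4.73 percentage points.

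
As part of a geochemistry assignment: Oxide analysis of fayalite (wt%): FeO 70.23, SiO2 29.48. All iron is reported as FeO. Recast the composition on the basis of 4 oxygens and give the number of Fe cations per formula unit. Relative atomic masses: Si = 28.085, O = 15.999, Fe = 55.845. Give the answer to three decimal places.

1.996 Fe apfu

FeO (M=71.844): mol = 0.97753; Fe = 0.97753, O = 0.97753.
SiO2 (M=60.083): mol = 0.49065; Si = 0.49065, O = 0.98130.
ΣO = 1.95883; factor = 4/ΣO = 2.04204.
Fe apfu = 0.97753 × 2.04204 = 1.996.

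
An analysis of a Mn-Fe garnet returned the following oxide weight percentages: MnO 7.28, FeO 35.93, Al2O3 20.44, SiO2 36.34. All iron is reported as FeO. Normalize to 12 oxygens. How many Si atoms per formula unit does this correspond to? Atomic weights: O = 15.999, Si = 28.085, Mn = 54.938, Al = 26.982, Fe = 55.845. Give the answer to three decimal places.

7.28 wt% MnO ÷ 70.937 g/mol = 0.10263 mol, giving 0.10263 Mn and 0.10263 O.
35.93 wt% FeO ÷ 71.844 g/mol = 0.50011 mol, giving 0.50011 Fe and 0.50011 O.
20.44 wt% Al2O3 ÷ 101.961 g/mol = 0.20047 mol, giving 0.40094 Al and 0.60141 O.
36.34 wt% SiO2 ÷ 60.083 g/mol = 0.60483 mol, giving 0.60483 Si and 1.20966 O.
Oxygen sums to 2.41381; scaling by 12/2.41381 = 4.97139 puts the formula on 12 O.
Si: 0.60483 × 4.97139 = 3.007 atoms per formula unit.

3.007 Si apfu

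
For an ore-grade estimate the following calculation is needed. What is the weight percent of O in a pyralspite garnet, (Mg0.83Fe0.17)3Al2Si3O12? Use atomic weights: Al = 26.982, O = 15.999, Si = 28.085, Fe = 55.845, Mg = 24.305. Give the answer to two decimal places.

45.80 wt%

Formula mass = 2.49*24.305 + 0.51*55.845 + 2*26.982 + 3*28.085 + 12*15.999 = 419.207 g/mol, of which 191.988 g is O.
So O makes up 191.988/419.207 = 0.4580 of the mass, i.e. 45.80%.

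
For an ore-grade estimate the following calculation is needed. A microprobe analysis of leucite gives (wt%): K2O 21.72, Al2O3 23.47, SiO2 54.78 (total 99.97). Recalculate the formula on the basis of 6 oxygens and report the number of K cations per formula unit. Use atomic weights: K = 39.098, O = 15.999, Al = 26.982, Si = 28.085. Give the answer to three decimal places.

1.008 K apfu

K2O (M=94.195): mol = 0.23059; K = 0.46118, O = 0.23059.
Al2O3 (M=101.961): mol = 0.23019; Al = 0.46038, O = 0.69057.
SiO2 (M=60.083): mol = 0.91174; Si = 0.91174, O = 1.82348.
ΣO = 2.74464; factor = 6/ΣO = 2.18608.
K apfu = 0.46118 × 2.18608 = 1.008.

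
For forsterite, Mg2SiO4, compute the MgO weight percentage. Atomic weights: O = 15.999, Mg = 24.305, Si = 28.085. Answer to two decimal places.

Molar mass of Mg2SiO4 = 2*24.305 + 1*28.085 + 4*15.999 = 140.691 g/mol.
Each formula unit contains 2 Mg, equivalent to 2/1 = 2.0000 mol MgO.
M(MgO) = 1×24.305 + 1×15.999 = 40.304 g/mol.
Mass of MgO per formula unit = 2.0000 × 40.304 = 80.608 g.
MgO wt% = 80.608 / 140.691 × 100 = 57.29%.

57.29 wt%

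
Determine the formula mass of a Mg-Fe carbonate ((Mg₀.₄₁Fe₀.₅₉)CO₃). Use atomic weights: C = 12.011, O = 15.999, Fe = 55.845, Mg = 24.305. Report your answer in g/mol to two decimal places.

102.92 g/mol

The formula mass is the sum 0.41×24.305 + 0.59×55.845 + 1×12.011 + 3×15.999.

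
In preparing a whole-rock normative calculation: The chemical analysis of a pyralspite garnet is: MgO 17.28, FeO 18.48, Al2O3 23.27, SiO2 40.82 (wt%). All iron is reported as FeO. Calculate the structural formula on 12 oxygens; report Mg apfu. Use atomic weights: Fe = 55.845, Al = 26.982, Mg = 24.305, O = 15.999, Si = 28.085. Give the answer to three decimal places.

17.28 wt% MgO ÷ 40.304 g/mol = 0.42874 mol, giving 0.42874 Mg and 0.42874 O.
18.48 wt% FeO ÷ 71.844 g/mol = 0.25722 mol, giving 0.25722 Fe and 0.25722 O.
23.27 wt% Al2O3 ÷ 101.961 g/mol = 0.22822 mol, giving 0.45644 Al and 0.68466 O.
40.82 wt% SiO2 ÷ 60.083 g/mol = 0.67939 mol, giving 0.67939 Si and 1.35878 O.
Oxygen sums to 2.72940; scaling by 12/2.72940 = 4.39657 puts the formula on 12 O.
Mg: 0.42874 × 4.39657 = 1.885 atoms per formula unit.

1.885 Mg apfu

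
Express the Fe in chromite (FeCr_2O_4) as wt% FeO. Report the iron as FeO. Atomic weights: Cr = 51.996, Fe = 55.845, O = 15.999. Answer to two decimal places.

Molar mass of FeCr_2O_4 = 1·55.845 + 2·51.996 + 4·15.999 = 223.833 g/mol.
Each formula unit contains 1 Fe, equivalent to 1/1 = 1.0000 mol FeO.
M(FeO) = 1×55.845 + 1×15.999 = 71.844 g/mol.
Mass of FeO per formula unit = 1.0000 × 71.844 = 71.844 g.
FeO wt% = 71.844 / 223.833 × 100 = 32.10%.

32.10 wt%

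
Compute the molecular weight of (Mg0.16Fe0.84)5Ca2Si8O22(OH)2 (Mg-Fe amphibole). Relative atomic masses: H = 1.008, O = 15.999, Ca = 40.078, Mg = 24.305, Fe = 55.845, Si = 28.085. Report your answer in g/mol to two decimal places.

Mg: 0.80 × 24.305 = 19.4440
Fe: 4.20 × 55.845 = 234.5490
Ca: 2 × 40.078 = 80.1560
Si: 8 × 28.085 = 224.6800
O: 24 × 15.999 = 383.9760
H: 2 × 1.008 = 2.0160
Summing the contributions gives the formula mass.

944.82 g/mol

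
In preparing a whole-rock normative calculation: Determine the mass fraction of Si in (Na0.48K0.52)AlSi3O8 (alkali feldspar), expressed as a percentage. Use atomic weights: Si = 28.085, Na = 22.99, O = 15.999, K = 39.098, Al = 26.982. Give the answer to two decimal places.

M((Na0.48K0.52)AlSi3O8) = 270.595 g/mol.
Si contributes 3 × 28.085 = 84.255 g per mole.
84.255/270.595 = 0.3114 → 31.14%.

31.14 mass %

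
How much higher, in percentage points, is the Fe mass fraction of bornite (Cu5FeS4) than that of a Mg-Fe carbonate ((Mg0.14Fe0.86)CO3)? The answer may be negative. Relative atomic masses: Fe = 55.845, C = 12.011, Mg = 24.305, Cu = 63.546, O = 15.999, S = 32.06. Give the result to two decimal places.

-31.97 percentage points

M(Cu5FeS4) = 501.815 g/mol, so wt% Fe = 55.845/501.815 × 100 = 11.13%.
M((Mg0.14Fe0.86)CO3) = 111.437 g/mol, so wt% Fe = 48.027/111.437 × 100 = 43.10%.
11.13 − 43.10 = -31.97 pp.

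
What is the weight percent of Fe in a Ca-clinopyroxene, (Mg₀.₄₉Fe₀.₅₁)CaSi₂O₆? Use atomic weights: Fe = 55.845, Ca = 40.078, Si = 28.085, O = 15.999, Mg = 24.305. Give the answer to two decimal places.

12.24 weight percent

Molar mass of (Mg₀.₄₉Fe₀.₅₁)CaSi₂O₆: 0.49·24.305 + 0.51·55.845 + 1·40.078 + 2·28.085 + 6·15.999 = 232.632 g/mol.
Mass of Fe per formula unit: 0.51 × 55.845 = 28.481 g.
Weight fraction Fe = 28.481 / 232.632 = 0.1224.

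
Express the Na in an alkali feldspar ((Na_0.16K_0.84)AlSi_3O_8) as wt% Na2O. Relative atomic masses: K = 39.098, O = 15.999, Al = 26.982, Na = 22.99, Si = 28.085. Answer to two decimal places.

Molar mass of (Na_0.16K_0.84)AlSi_3O_8 = 0.16×22.99 + 0.84×39.098 + 1×26.982 + 3×28.085 + 8×15.999 = 275.750 g/mol.
Each formula unit contains 0.16 Na, equivalent to 0.16/2 = 0.0800 mol Na2O.
M(Na2O) = 2×22.99 + 1×15.999 = 61.979 g/mol.
Mass of Na2O per formula unit = 0.0800 × 61.979 = 4.958 g.
Na2O wt% = 4.958 / 275.750 × 100 = 1.80%.

1.80 wt%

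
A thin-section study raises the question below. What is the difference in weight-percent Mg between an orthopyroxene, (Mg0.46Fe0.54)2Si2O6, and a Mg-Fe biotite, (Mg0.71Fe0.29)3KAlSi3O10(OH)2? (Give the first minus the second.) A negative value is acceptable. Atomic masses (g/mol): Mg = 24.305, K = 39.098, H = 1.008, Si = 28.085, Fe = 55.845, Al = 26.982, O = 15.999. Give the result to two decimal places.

First mineral: 22.361 g Mg in 234.837 g formula = 9.52 wt% Mg.
Second mineral: 51.770 g Mg in 444.694 g formula = 11.64 wt% Mg.
9.52% − 11.64% gives a difference of -2.12 percentage points.

-2.12 percentage points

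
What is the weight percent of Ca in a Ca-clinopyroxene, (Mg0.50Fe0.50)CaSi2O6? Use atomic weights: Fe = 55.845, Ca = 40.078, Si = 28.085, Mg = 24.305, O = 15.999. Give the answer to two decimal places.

17.25 wt%

Molar mass of (Mg0.50Fe0.50)CaSi2O6: 0.50*24.305 + 0.50*55.845 + 1*40.078 + 2*28.085 + 6*15.999 = 232.317 g/mol.
Mass of Ca per formula unit: 1 × 40.078 = 40.078 g.
Weight fraction Ca = 40.078 / 232.317 = 0.1725.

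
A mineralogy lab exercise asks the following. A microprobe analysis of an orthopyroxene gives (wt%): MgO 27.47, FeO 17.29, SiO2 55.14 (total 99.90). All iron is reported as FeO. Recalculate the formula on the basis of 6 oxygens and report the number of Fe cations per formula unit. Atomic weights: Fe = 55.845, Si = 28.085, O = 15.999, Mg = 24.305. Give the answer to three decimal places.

MgO (M=40.304): mol = 0.68157; Mg = 0.68157, O = 0.68157.
FeO (M=71.844): mol = 0.24066; Fe = 0.24066, O = 0.24066.
SiO2 (M=60.083): mol = 0.91773; Si = 0.91773, O = 1.83546.
ΣO = 2.75769; factor = 6/ΣO = 2.17573.
Fe apfu = 0.24066 × 2.17573 = 0.524.

0.524 Fe apfu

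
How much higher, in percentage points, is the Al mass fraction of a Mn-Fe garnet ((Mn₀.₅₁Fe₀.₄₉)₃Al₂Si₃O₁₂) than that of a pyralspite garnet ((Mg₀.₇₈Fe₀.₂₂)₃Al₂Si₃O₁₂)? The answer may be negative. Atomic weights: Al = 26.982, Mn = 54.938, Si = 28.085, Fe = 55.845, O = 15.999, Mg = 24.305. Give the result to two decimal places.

First mineral: 53.964 g Al in 496.354 g formula = 10.87 wt% Al.
Second mineral: 53.964 g Al in 423.938 g formula = 12.73 wt% Al.
10.87% − 12.73% gives a difference of -1.86 percentage points.

-1.86 percentage points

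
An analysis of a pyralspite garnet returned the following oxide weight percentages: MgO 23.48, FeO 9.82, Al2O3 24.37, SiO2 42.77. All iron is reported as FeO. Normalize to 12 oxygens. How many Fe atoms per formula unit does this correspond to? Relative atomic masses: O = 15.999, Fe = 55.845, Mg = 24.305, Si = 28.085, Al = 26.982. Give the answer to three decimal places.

MgO: 23.48/40.304 = 0.58257 mol → 0.58257 mol Mg, 0.58257 mol O.
FeO: 9.82/71.844 = 0.13669 mol → 0.13669 mol Fe, 0.13669 mol O.
Al2O3: 24.37/101.961 = 0.23901 mol → 0.47802 mol Al, 0.71703 mol O.
SiO2: 42.77/60.083 = 0.71185 mol → 0.71185 mol Si, 1.42370 mol O.
Total oxygen = 2.85999 mol. Normalization factor = 12/2.85999 = 4.19582.
Fe per 12 O = 0.13669 × 4.19582 = 0.574.

0.574 Fe apfu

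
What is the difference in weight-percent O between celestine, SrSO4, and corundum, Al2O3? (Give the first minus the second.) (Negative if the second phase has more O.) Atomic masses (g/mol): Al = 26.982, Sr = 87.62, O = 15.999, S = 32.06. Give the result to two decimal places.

First mineral: 63.996 g O in 183.676 g formula = 34.84 wt% O.
Second mineral: 47.997 g O in 101.961 g formula = 47.07 wt% O.
34.84% − 47.07% gives a difference of -12.23 percentage points.

-12.23 percentage points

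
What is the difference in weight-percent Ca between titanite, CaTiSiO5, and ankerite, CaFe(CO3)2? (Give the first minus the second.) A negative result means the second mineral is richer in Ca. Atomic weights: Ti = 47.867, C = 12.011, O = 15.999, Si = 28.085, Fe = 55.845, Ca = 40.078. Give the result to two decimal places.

1.89 percentage points

Ca in CaTiSiO5: molar mass 196.025 g/mol; 1×40.078 = 40.078 g → 20.45 wt%.
Ca in CaFe(CO3)2: molar mass 215.939 g/mol; 1×40.078 = 40.078 g → 18.56 wt%.
Difference = 20.45 − 18.56 = 1.89 percentage points.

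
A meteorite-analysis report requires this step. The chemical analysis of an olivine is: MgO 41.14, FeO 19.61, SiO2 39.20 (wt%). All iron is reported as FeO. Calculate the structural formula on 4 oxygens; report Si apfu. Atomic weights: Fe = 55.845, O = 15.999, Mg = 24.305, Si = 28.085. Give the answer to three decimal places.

1.004 Si apfu

MgO (M=40.304): mol = 1.02074; Mg = 1.02074, O = 1.02074.
FeO (M=71.844): mol = 0.27295; Fe = 0.27295, O = 0.27295.
SiO2 (M=60.083): mol = 0.65243; Si = 0.65243, O = 1.30486.
ΣO = 2.59855; factor = 4/ΣO = 1.53932.
Si apfu = 0.65243 × 1.53932 = 1.004.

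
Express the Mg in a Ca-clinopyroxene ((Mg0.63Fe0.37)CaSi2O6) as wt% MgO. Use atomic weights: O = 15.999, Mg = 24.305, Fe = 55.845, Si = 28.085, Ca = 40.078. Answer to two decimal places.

Formula mass = 228.217 g/mol.
0.63 Mg → 0.6300 mol MgO per formula unit; M(MgO) = 40.304, so MgO mass = 25.392 g.
25.392/228.217 × 100 = 11.13 wt%.

11.13 wt%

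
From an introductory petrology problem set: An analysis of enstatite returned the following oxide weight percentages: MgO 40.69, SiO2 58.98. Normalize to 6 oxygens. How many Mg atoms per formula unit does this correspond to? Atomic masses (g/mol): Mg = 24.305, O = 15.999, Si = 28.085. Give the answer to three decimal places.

2.038 Mg apfu

40.69 wt% MgO ÷ 40.304 g/mol = 1.00958 mol, giving 1.00958 Mg and 1.00958 O.
58.98 wt% SiO2 ÷ 60.083 g/mol = 0.98164 mol, giving 0.98164 Si and 1.96328 O.
Oxygen sums to 2.97286; scaling by 6/2.97286 = 2.01826 puts the formula on 6 O.
Mg: 1.00958 × 2.01826 = 2.038 atoms per formula unit.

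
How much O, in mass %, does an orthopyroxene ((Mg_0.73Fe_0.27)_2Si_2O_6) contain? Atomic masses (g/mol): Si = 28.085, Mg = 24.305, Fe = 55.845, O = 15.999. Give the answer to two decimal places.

M((Mg_0.73Fe_0.27)_2Si_2O_6) = 217.806 g/mol.
O contributes 6 × 15.999 = 95.994 g per mole.
95.994/217.806 = 0.4407 → 44.07%.

44.07 mass %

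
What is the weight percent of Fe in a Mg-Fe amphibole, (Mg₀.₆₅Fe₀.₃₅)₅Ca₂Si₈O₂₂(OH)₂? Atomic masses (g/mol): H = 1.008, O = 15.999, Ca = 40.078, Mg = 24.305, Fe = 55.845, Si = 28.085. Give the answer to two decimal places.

Molar mass of (Mg₀.₆₅Fe₀.₃₅)₅Ca₂Si₈O₂₂(OH)₂: 3.25×24.305 + 1.75×55.845 + 2×40.078 + 8×28.085 + 24×15.999 + 2×1.008 = 867.548 g/mol.
Mass of Fe per formula unit: 1.75 × 55.845 = 97.729 g.
Weight fraction Fe = 97.729 / 867.548 = 0.1126.

11.26 wt%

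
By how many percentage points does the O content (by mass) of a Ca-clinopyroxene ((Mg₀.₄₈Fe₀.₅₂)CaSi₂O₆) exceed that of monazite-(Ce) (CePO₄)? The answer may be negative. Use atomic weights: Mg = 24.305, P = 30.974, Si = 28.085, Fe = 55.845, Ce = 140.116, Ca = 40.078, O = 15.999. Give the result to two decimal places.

First mineral: 95.994 g O in 232.948 g formula = 41.21 wt% O.
Second mineral: 63.996 g O in 235.086 g formula = 27.22 wt% O.
41.21% − 27.22% gives a difference of 13.99 percentage points.

13.99 percentage points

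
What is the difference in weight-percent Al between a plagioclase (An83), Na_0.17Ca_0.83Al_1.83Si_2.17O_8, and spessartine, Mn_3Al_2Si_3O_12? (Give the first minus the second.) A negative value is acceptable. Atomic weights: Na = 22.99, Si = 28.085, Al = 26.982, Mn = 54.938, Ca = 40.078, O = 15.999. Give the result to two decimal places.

Al in Na_0.17Ca_0.83Al_1.83Si_2.17O_8: molar mass 275.487 g/mol; 1.83×26.982 = 49.377 g → 17.92 wt%.
Al in Mn_3Al_2Si_3O_12: molar mass 495.021 g/mol; 2×26.982 = 53.964 g → 10.90 wt%.
Difference = 17.92 − 10.90 = 7.02 percentage points.

7.02 percentage points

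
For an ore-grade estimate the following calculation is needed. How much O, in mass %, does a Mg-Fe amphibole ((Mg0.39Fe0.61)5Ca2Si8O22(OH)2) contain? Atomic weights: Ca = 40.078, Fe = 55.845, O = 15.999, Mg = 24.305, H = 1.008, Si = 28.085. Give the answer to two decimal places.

42.26 mass %

Formula mass = 1.95*24.305 + 3.05*55.845 + 2*40.078 + 8*28.085 + 24*15.999 + 2*1.008 = 908.550 g/mol, of which 383.976 g is O.
So O makes up 383.976/908.550 = 0.4226 of the mass, i.e. 42.26%.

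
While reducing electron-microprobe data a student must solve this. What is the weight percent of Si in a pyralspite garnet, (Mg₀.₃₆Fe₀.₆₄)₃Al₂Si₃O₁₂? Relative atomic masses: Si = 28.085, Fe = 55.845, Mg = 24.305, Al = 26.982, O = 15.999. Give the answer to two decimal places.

18.17 wt%

M((Mg₀.₃₆Fe₀.₆₄)₃Al₂Si₃O₁₂) = 463.679 g/mol.
Si contributes 3 × 28.085 = 84.255 g per mole.
84.255/463.679 = 0.1817 → 18.17%.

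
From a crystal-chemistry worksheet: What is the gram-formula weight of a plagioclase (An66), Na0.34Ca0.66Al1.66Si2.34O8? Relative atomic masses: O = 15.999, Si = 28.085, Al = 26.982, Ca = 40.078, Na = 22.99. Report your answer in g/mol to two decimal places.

M = 0.34(22.99) + 0.66(40.078) + 1.66(26.982) + 2.34(28.085) + 8(15.999)

272.77 g/mol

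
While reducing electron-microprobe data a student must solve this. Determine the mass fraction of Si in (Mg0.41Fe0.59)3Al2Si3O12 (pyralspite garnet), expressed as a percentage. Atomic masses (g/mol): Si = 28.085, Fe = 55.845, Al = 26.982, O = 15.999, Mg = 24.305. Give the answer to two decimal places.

Molar mass of (Mg0.41Fe0.59)3Al2Si3O12: 1.23·24.305 + 1.77·55.845 + 2·26.982 + 3·28.085 + 12·15.999 = 458.948 g/mol.
Mass of Si per formula unit: 3 × 28.085 = 84.255 g.
Weight fraction Si = 84.255 / 458.948 = 0.1836.

18.36 wt%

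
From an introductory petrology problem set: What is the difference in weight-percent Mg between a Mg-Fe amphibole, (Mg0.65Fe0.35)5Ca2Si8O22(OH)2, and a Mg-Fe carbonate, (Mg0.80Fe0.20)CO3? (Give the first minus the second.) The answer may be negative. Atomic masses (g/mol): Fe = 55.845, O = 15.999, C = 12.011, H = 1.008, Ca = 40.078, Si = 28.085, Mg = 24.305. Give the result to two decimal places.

M((Mg0.65Fe0.35)5Ca2Si8O22(OH)2) = 867.548 g/mol, so wt% Mg = 78.991/867.548 × 100 = 9.11%.
M((Mg0.80Fe0.20)CO3) = 90.621 g/mol, so wt% Mg = 19.444/90.621 × 100 = 21.46%.
9.11 − 21.46 = -12.35 pp.

-12.35 percentage points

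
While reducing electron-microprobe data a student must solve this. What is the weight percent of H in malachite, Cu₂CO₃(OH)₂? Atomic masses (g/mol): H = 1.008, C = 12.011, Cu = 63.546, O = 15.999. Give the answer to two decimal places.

0.91 weight percent

M(Cu₂CO₃(OH)₂) = 221.114 g/mol.
H contributes 2 × 1.008 = 2.016 g per mole.
2.016/221.114 = 0.0091 → 0.91%.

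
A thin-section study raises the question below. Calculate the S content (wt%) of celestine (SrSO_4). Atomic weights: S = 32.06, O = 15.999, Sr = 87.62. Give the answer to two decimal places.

Formula mass = 1×87.62 + 1×32.06 + 4×15.999 = 183.676 g/mol, of which 32.060 g is S.
So S makes up 32.060/183.676 = 0.1745 of the mass, i.e. 17.45%.

17.45 wt%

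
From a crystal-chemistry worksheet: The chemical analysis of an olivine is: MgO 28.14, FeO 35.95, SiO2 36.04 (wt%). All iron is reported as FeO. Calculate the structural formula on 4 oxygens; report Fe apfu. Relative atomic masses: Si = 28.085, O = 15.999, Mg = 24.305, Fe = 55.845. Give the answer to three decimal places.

MgO (M=40.304): mol = 0.69819; Mg = 0.69819, O = 0.69819.
FeO (M=71.844): mol = 0.50039; Fe = 0.50039, O = 0.50039.
SiO2 (M=60.083): mol = 0.59984; Si = 0.59984, O = 1.19968.
ΣO = 2.39826; factor = 4/ΣO = 1.66788.
Fe apfu = 0.50039 × 1.66788 = 0.835.

0.835 Fe apfu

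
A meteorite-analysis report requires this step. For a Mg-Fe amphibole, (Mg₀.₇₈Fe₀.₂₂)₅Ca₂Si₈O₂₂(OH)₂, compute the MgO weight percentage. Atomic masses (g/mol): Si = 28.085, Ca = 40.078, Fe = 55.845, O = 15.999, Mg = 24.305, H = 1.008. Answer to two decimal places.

Molar mass of (Mg₀.₇₈Fe₀.₂₂)₅Ca₂Si₈O₂₂(OH)₂ = 3.90·24.305 + 1.10·55.845 + 2·40.078 + 8·28.085 + 24·15.999 + 2·1.008 = 847.047 g/mol.
Each formula unit contains 3.90 Mg, equivalent to 3.90/1 = 3.9000 mol MgO.
M(MgO) = 1×24.305 + 1×15.999 = 40.304 g/mol.
Mass of MgO per formula unit = 3.9000 × 40.304 = 157.186 g.
MgO wt% = 157.186 / 847.047 × 100 = 18.56%.

18.56 wt%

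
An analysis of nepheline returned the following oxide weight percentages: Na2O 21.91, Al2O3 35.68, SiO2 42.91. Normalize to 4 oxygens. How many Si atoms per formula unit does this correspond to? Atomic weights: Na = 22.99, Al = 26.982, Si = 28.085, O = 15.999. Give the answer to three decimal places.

1.009 Si apfu

Na2O (M=61.979): mol = 0.35351; Na = 0.70702, O = 0.35351.
Al2O3 (M=101.961): mol = 0.34994; Al = 0.69988, O = 1.04982.
SiO2 (M=60.083): mol = 0.71418; Si = 0.71418, O = 1.42836.
ΣO = 2.83169; factor = 4/ΣO = 1.41258.
Si apfu = 0.71418 × 1.41258 = 1.009.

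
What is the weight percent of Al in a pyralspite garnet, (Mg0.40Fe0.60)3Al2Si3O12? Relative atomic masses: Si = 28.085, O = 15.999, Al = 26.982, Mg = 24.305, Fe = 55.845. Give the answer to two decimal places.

Molar mass of (Mg0.40Fe0.60)3Al2Si3O12: 1.20*24.305 + 1.80*55.845 + 2*26.982 + 3*28.085 + 12*15.999 = 459.894 g/mol.
Mass of Al per formula unit: 2 × 26.982 = 53.964 g.
Weight fraction Al = 53.964 / 459.894 = 0.1173.

11.73 mass %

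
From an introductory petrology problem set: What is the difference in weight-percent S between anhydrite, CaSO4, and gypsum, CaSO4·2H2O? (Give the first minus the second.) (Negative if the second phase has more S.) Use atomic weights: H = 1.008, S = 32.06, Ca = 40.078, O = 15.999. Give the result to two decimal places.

M(CaSO4) = 136.134 g/mol, so wt% S = 32.060/136.134 × 100 = 23.55%.
M(CaSO4·2H2O) = 172.164 g/mol, so wt% S = 32.060/172.164 × 100 = 18.62%.
23.55 − 18.62 = 4.93 pp.

4.93 percentage points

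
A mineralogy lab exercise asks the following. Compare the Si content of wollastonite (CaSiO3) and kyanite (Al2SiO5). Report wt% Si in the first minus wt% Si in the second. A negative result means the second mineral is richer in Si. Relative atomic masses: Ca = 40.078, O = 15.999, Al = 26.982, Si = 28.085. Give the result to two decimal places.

First mineral: 28.085 g Si in 116.160 g formula = 24.18 wt% Si.
Second mineral: 28.085 g Si in 162.044 g formula = 17.33 wt% Si.
24.18% − 17.33% gives a difference of 6.85 percentage points.

6.85 percentage points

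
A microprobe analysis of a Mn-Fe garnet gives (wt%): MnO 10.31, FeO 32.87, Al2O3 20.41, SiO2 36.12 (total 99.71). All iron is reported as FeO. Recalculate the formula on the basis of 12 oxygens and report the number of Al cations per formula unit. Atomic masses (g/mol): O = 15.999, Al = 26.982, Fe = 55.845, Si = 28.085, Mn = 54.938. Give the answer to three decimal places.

10.31 wt% MnO ÷ 70.937 g/mol = 0.14534 mol, giving 0.14534 Mn and 0.14534 O.
32.87 wt% FeO ÷ 71.844 g/mol = 0.45752 mol, giving 0.45752 Fe and 0.45752 O.
20.41 wt% Al2O3 ÷ 101.961 g/mol = 0.20017 mol, giving 0.40034 Al and 0.60051 O.
36.12 wt% SiO2 ÷ 60.083 g/mol = 0.60117 mol, giving 0.60117 Si and 1.20234 O.
Oxygen sums to 2.40571; scaling by 12/2.40571 = 4.98813 puts the formula on 12 O.
Al: 0.40034 × 4.98813 = 1.997 atoms per formula unit.

1.997 Al apfu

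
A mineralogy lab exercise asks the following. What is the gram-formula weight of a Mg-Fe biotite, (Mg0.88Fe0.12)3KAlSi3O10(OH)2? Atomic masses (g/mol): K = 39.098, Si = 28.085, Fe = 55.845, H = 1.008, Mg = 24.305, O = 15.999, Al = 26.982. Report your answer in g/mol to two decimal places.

M = 2.64·24.305 + 0.36·55.845 + 1·39.098 + 1·26.982 + 3·28.085 + 12·15.999 + 2·1.008

428.61 g/mol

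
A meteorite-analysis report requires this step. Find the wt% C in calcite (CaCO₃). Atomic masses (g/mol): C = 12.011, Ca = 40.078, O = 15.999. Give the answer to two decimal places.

12.00 weight percent

Formula mass = 1*40.078 + 1*12.011 + 3*15.999 = 100.086 g/mol, of which 12.011 g is C.
So C makes up 12.011/100.086 = 0.1200 of the mass, i.e. 12.00%.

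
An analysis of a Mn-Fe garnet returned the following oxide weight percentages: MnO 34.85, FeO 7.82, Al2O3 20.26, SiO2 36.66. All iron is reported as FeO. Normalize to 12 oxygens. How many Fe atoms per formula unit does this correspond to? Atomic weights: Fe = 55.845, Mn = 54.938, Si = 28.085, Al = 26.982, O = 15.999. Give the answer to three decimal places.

0.541 Fe apfu

34.85 wt% MnO ÷ 70.937 g/mol = 0.49128 mol, giving 0.49128 Mn and 0.49128 O.
7.82 wt% FeO ÷ 71.844 g/mol = 0.10885 mol, giving 0.10885 Fe and 0.10885 O.
20.26 wt% Al2O3 ÷ 101.961 g/mol = 0.19870 mol, giving 0.39740 Al and 0.59610 O.
36.66 wt% SiO2 ÷ 60.083 g/mol = 0.61016 mol, giving 0.61016 Si and 1.22032 O.
Oxygen sums to 2.41655; scaling by 12/2.41655 = 4.96576 puts the formula on 12 O.
Fe: 0.10885 × 4.96576 = 0.541 atoms per formula unit.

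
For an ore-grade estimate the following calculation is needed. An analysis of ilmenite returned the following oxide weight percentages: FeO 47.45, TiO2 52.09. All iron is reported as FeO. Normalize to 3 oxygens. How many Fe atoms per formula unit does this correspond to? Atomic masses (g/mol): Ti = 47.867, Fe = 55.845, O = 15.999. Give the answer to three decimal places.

1.008 Fe apfu

FeO (M=71.844): mol = 0.66046; Fe = 0.66046, O = 0.66046.
TiO2 (M=79.865): mol = 0.65223; Ti = 0.65223, O = 1.30446.
ΣO = 1.96492; factor = 3/ΣO = 1.52678.
Fe apfu = 0.66046 × 1.52678 = 1.008.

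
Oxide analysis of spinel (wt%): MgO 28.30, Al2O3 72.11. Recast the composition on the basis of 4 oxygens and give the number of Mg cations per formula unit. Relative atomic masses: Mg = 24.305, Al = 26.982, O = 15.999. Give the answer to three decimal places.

0.995 Mg apfu

MgO (M=40.304): mol = 0.70216; Mg = 0.70216, O = 0.70216.
Al2O3 (M=101.961): mol = 0.70723; Al = 1.41446, O = 2.12169.
ΣO = 2.82385; factor = 4/ΣO = 1.41651.
Mg apfu = 0.70216 × 1.41651 = 0.995.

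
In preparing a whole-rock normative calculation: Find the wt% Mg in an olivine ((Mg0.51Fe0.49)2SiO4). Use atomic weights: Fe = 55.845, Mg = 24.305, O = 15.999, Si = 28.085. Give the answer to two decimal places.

Formula mass = 1.02×24.305 + 0.98×55.845 + 1×28.085 + 4×15.999 = 171.600 g/mol, of which 24.791 g is Mg.
So Mg makes up 24.791/171.600 = 0.1445 of the mass, i.e. 14.45%.

14.45 weight percent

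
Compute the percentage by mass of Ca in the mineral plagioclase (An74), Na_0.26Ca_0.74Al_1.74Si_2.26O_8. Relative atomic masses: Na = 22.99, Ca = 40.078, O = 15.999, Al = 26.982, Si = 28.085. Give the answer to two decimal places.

10.82 wt%

M(Na_0.26Ca_0.74Al_1.74Si_2.26O_8) = 274.048 g/mol.
Ca contributes 0.74 × 40.078 = 29.658 g per mole.
29.658/274.048 = 0.1082 → 10.82%.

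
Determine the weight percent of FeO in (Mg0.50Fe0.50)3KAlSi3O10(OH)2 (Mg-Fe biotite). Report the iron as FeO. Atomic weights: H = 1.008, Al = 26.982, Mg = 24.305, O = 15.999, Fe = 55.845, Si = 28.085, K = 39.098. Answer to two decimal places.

M((Mg0.50Fe0.50)3KAlSi3O10(OH)2) = 464.564 g/mol; M(FeO) = 71.844 g/mol.
Moles FeO per formula unit = 1.50 Fe ÷ 1 = 1.5000.
FeO fraction = (1.5000 × 71.844) / 464.564 = 107.766/464.564 = 0.2320.

23.20 wt%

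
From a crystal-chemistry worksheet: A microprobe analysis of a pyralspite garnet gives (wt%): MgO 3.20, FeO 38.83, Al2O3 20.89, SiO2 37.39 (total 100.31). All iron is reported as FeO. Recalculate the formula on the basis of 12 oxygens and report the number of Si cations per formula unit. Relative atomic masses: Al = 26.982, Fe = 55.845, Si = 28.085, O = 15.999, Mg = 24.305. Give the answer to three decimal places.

3.012 Si apfu

MgO: 3.20/40.304 = 0.07940 mol → 0.07940 mol Mg, 0.07940 mol O.
FeO: 38.83/71.844 = 0.54048 mol → 0.54048 mol Fe, 0.54048 mol O.
Al2O3: 20.89/101.961 = 0.20488 mol → 0.40976 mol Al, 0.61464 mol O.
SiO2: 37.39/60.083 = 0.62231 mol → 0.62231 mol Si, 1.24462 mol O.
Total oxygen = 2.47914 mol. Normalization factor = 12/2.47914 = 4.84039.
Si per 12 O = 0.62231 × 4.84039 = 3.012.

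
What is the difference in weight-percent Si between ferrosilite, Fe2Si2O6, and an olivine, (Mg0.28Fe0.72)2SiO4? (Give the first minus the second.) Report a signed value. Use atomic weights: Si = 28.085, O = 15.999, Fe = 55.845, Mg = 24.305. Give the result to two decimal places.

First mineral: 56.170 g Si in 263.854 g formula = 21.29 wt% Si.
Second mineral: 28.085 g Si in 186.109 g formula = 15.09 wt% Si.
21.29% − 15.09% gives a difference of 6.20 percentage points.

6.20 percentage points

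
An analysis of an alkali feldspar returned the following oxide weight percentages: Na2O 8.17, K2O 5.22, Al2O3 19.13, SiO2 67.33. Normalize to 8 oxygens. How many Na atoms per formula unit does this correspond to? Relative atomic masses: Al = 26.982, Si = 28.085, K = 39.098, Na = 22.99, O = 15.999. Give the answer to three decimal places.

0.705 Na apfu

8.17 wt% Na2O ÷ 61.979 g/mol = 0.13182 mol, giving 0.26364 Na and 0.13182 O.
5.22 wt% K2O ÷ 94.195 g/mol = 0.05542 mol, giving 0.11084 K and 0.05542 O.
19.13 wt% Al2O3 ÷ 101.961 g/mol = 0.18762 mol, giving 0.37524 Al and 0.56286 O.
67.33 wt% SiO2 ÷ 60.083 g/mol = 1.12062 mol, giving 1.12062 Si and 2.24124 O.
Oxygen sums to 2.99134; scaling by 8/2.99134 = 2.67439 puts the formula on 8 O.
Na: 0.26364 × 2.67439 = 0.705 atoms per formula unit.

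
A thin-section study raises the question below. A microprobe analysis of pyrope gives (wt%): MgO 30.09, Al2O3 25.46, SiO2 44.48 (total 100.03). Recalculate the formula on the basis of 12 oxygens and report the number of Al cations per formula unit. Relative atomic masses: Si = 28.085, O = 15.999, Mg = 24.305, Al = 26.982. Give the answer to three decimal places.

30.09 wt% MgO ÷ 40.304 g/mol = 0.74658 mol, giving 0.74658 Mg and 0.74658 O.
25.46 wt% Al2O3 ÷ 101.961 g/mol = 0.24970 mol, giving 0.49940 Al and 0.74910 O.
44.48 wt% SiO2 ÷ 60.083 g/mol = 0.74031 mol, giving 0.74031 Si and 1.48062 O.
Oxygen sums to 2.97630; scaling by 12/2.97630 = 4.03185 puts the formula on 12 O.
Al: 0.49940 × 4.03185 = 2.014 atoms per formula unit.

2.014 Al apfu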